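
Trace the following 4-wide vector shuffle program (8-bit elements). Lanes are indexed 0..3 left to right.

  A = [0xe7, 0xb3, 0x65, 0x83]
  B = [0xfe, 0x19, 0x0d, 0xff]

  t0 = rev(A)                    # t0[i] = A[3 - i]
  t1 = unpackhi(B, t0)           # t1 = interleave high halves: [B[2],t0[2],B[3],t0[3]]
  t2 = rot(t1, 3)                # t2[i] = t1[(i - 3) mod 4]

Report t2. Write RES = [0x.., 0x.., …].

RES = [ 0xb3  0xff  0xe7  0x0d ]

→ t0 |83|65|b3|e7|
→ t1 |0d|b3|ff|e7|
→ t2 |b3|ff|e7|0d|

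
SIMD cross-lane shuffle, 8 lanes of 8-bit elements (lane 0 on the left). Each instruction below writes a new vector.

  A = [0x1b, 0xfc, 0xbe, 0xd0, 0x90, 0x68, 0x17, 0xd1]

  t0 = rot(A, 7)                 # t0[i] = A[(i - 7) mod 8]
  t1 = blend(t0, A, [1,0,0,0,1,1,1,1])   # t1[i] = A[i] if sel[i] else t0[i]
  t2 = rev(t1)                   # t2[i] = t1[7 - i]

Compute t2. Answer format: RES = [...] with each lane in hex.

RES = [0xd1, 0x17, 0x68, 0x90, 0x90, 0xd0, 0xbe, 0x1b]

→ t0 |fc|be|d0|90|68|17|d1|1b|
→ t1 |1b|be|d0|90|90|68|17|d1|
→ t2 |d1|17|68|90|90|d0|be|1b|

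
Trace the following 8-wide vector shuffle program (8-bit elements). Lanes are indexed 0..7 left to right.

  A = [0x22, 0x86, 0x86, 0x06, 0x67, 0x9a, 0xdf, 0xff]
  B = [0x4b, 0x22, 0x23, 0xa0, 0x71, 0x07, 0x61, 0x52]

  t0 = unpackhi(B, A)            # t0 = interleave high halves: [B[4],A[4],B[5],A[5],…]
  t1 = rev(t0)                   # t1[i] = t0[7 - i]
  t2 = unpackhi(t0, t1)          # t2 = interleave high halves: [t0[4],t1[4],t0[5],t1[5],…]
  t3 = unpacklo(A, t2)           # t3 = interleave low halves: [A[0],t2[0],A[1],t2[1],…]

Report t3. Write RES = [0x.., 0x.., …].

RES = [ 0x22  0x61  0x86  0x9a  0x86  0xdf  0x06  0x07 ]

  t0: 71 67 07 9a 61 df 52 ff
  t1: ff 52 df 61 9a 07 67 71
  t2: 61 9a df 07 52 67 ff 71
  t3: 22 61 86 9a 86 df 06 07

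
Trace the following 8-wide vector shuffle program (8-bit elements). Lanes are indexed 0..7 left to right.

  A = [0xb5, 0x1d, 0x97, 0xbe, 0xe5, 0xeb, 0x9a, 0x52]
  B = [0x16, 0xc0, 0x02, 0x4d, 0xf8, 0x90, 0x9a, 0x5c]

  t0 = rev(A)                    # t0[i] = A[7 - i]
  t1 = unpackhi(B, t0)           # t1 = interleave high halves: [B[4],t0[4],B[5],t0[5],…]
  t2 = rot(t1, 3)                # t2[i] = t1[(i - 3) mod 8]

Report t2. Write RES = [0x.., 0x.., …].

RES = [0x1d, 0x5c, 0xb5, 0xf8, 0xbe, 0x90, 0x97, 0x9a]

t0 = [0x52, 0x9a, 0xeb, 0xe5, 0xbe, 0x97, 0x1d, 0xb5]
t1 = [0xf8, 0xbe, 0x90, 0x97, 0x9a, 0x1d, 0x5c, 0xb5]
t2 = [0x1d, 0x5c, 0xb5, 0xf8, 0xbe, 0x90, 0x97, 0x9a]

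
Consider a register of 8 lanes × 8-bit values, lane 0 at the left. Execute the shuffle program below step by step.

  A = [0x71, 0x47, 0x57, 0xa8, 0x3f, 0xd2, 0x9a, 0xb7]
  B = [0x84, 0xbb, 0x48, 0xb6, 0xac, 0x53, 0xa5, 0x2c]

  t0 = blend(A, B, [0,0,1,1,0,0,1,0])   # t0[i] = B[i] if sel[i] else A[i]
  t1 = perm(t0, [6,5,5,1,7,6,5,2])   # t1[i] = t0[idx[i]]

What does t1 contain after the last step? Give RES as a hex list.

t0 = [0x71, 0x47, 0x48, 0xb6, 0x3f, 0xd2, 0xa5, 0xb7]
t1 = [0xa5, 0xd2, 0xd2, 0x47, 0xb7, 0xa5, 0xd2, 0x48]

RES = [0xa5, 0xd2, 0xd2, 0x47, 0xb7, 0xa5, 0xd2, 0x48]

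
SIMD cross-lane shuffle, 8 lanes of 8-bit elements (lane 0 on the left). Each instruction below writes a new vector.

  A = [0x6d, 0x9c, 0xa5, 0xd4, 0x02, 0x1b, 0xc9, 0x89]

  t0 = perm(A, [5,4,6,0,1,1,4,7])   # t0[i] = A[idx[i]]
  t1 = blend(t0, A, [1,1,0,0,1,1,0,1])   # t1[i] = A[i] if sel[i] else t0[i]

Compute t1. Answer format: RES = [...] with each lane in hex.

  t0: 1b 02 c9 6d 9c 9c 02 89
  t1: 6d 9c c9 6d 02 1b 02 89

RES = [0x6d, 0x9c, 0xc9, 0x6d, 0x02, 0x1b, 0x02, 0x89]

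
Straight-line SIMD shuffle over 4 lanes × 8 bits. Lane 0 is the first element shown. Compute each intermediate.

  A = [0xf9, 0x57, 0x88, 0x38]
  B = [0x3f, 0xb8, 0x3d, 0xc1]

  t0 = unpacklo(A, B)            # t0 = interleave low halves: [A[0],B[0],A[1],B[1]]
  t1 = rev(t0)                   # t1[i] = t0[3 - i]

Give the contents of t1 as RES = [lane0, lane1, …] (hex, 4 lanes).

→ t0 |f9|3f|57|b8|
→ t1 |b8|57|3f|f9|

RES = [ 0xb8  0x57  0x3f  0xf9 ]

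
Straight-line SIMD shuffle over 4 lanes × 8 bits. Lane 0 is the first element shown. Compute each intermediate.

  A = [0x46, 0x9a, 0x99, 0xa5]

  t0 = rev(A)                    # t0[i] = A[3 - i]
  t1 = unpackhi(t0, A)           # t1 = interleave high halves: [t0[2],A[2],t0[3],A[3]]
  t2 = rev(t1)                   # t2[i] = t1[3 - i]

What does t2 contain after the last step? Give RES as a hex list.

RES = [0xa5, 0x46, 0x99, 0x9a]

→ t0 |a5|99|9a|46|
→ t1 |9a|99|46|a5|
→ t2 |a5|46|99|9a|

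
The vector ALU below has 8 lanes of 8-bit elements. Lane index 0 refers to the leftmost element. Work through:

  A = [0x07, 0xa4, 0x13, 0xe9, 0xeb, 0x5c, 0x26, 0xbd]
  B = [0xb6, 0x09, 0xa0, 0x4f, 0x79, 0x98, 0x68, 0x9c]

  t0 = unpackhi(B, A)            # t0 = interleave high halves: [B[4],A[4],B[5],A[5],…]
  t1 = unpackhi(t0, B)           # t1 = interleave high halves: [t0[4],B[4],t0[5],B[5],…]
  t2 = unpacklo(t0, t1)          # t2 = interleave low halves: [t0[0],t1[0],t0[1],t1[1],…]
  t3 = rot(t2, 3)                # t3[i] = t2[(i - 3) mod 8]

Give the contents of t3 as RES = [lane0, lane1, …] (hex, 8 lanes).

→ t0 |79|eb|98|5c|68|26|9c|bd|
→ t1 |68|79|26|98|9c|68|bd|9c|
→ t2 |79|68|eb|79|98|26|5c|98|
→ t3 |26|5c|98|79|68|eb|79|98|

RES = [0x26, 0x5c, 0x98, 0x79, 0x68, 0xeb, 0x79, 0x98]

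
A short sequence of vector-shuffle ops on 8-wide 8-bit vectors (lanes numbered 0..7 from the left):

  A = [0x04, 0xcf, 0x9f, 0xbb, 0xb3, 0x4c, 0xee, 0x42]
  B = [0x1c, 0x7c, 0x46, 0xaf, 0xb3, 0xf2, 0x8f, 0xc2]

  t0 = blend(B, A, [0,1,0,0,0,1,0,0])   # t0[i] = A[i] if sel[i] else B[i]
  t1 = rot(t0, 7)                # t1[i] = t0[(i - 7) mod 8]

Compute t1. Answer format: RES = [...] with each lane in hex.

t0 = [0x1c, 0xcf, 0x46, 0xaf, 0xb3, 0x4c, 0x8f, 0xc2]
t1 = [0xcf, 0x46, 0xaf, 0xb3, 0x4c, 0x8f, 0xc2, 0x1c]

RES = [ 0xcf  0x46  0xaf  0xb3  0x4c  0x8f  0xc2  0x1c ]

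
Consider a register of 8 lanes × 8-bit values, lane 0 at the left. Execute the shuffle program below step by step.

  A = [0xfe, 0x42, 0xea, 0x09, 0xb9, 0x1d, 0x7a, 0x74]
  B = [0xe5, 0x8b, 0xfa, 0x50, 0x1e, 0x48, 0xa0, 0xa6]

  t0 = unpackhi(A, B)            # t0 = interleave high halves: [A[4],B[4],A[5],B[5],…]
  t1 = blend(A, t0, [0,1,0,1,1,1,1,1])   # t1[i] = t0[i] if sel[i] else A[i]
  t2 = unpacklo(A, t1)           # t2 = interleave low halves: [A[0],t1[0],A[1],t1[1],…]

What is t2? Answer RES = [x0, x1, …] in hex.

RES = [ 0xfe  0xfe  0x42  0x1e  0xea  0xea  0x09  0x48 ]

t0 = [0xb9, 0x1e, 0x1d, 0x48, 0x7a, 0xa0, 0x74, 0xa6]
t1 = [0xfe, 0x1e, 0xea, 0x48, 0x7a, 0xa0, 0x74, 0xa6]
t2 = [0xfe, 0xfe, 0x42, 0x1e, 0xea, 0xea, 0x09, 0x48]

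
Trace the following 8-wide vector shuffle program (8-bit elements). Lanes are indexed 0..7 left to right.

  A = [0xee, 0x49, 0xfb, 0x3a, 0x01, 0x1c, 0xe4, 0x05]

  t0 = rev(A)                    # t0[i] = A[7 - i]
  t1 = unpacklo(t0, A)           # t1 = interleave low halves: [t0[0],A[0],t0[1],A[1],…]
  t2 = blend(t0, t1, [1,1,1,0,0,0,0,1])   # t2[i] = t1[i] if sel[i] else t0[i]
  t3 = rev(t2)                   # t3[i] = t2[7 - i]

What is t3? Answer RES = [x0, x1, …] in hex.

RES = [0x3a, 0x49, 0xfb, 0x3a, 0x01, 0xe4, 0xee, 0x05]

→ t0 |05|e4|1c|01|3a|fb|49|ee|
→ t1 |05|ee|e4|49|1c|fb|01|3a|
→ t2 |05|ee|e4|01|3a|fb|49|3a|
→ t3 |3a|49|fb|3a|01|e4|ee|05|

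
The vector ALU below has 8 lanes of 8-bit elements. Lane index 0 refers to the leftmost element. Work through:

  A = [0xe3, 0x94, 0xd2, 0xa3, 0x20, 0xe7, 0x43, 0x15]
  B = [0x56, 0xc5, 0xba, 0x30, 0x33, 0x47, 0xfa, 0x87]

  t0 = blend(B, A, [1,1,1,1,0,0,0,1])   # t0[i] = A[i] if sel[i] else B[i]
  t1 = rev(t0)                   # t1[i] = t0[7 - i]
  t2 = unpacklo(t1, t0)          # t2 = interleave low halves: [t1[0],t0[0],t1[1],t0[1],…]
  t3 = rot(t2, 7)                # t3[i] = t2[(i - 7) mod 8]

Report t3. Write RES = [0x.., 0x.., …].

RES = [ 0xe3  0xfa  0x94  0x47  0xd2  0x33  0xa3  0x15 ]

t0 = [0xe3, 0x94, 0xd2, 0xa3, 0x33, 0x47, 0xfa, 0x15]
t1 = [0x15, 0xfa, 0x47, 0x33, 0xa3, 0xd2, 0x94, 0xe3]
t2 = [0x15, 0xe3, 0xfa, 0x94, 0x47, 0xd2, 0x33, 0xa3]
t3 = [0xe3, 0xfa, 0x94, 0x47, 0xd2, 0x33, 0xa3, 0x15]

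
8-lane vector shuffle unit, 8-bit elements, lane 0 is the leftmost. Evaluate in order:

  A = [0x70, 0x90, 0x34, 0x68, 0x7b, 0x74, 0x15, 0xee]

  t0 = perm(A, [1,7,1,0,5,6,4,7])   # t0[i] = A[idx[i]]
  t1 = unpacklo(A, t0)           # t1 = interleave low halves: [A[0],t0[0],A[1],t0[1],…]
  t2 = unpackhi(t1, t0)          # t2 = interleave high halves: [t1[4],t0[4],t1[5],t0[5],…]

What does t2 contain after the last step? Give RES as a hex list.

RES = [ 0x34  0x74  0x90  0x15  0x68  0x7b  0x70  0xee ]

t0 = [0x90, 0xee, 0x90, 0x70, 0x74, 0x15, 0x7b, 0xee]
t1 = [0x70, 0x90, 0x90, 0xee, 0x34, 0x90, 0x68, 0x70]
t2 = [0x34, 0x74, 0x90, 0x15, 0x68, 0x7b, 0x70, 0xee]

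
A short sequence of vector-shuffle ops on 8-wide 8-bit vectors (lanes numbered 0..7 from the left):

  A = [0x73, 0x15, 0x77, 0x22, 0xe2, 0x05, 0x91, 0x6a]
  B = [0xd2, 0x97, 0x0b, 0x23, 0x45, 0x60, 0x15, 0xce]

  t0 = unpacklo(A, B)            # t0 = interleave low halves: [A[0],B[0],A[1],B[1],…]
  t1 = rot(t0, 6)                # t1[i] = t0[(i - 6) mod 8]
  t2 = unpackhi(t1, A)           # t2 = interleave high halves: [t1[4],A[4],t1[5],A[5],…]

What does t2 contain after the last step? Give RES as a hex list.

t0 = [0x73, 0xd2, 0x15, 0x97, 0x77, 0x0b, 0x22, 0x23]
t1 = [0x15, 0x97, 0x77, 0x0b, 0x22, 0x23, 0x73, 0xd2]
t2 = [0x22, 0xe2, 0x23, 0x05, 0x73, 0x91, 0xd2, 0x6a]

RES = [0x22, 0xe2, 0x23, 0x05, 0x73, 0x91, 0xd2, 0x6a]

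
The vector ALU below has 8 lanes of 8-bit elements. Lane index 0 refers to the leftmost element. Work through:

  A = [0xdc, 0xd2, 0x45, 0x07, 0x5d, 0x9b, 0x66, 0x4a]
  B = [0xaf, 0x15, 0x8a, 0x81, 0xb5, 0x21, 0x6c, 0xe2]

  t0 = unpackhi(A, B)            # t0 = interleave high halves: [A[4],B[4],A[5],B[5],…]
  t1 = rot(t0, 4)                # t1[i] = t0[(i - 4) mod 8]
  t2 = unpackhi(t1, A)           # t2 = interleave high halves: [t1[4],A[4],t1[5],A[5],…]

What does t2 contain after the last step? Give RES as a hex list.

RES = [0x5d, 0x5d, 0xb5, 0x9b, 0x9b, 0x66, 0x21, 0x4a]

t0 = [0x5d, 0xb5, 0x9b, 0x21, 0x66, 0x6c, 0x4a, 0xe2]
t1 = [0x66, 0x6c, 0x4a, 0xe2, 0x5d, 0xb5, 0x9b, 0x21]
t2 = [0x5d, 0x5d, 0xb5, 0x9b, 0x9b, 0x66, 0x21, 0x4a]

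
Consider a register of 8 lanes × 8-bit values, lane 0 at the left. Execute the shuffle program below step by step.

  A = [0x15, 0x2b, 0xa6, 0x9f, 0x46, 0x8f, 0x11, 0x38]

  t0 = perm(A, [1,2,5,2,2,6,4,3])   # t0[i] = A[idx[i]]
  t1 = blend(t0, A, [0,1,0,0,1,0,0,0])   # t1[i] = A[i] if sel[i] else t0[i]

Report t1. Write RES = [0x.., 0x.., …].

RES = [ 0x2b  0x2b  0x8f  0xa6  0x46  0x11  0x46  0x9f ]

t0 = [0x2b, 0xa6, 0x8f, 0xa6, 0xa6, 0x11, 0x46, 0x9f]
t1 = [0x2b, 0x2b, 0x8f, 0xa6, 0x46, 0x11, 0x46, 0x9f]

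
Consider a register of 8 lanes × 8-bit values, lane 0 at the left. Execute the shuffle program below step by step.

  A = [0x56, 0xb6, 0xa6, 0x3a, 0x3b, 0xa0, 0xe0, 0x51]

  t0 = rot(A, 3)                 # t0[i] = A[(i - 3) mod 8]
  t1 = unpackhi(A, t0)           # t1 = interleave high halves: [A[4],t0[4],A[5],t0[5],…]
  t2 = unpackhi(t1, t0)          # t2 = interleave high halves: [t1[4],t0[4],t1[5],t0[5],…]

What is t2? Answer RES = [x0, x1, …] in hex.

RES = [0xe0, 0xb6, 0x3a, 0xa6, 0x51, 0x3a, 0x3b, 0x3b]

→ t0 |a0|e0|51|56|b6|a6|3a|3b|
→ t1 |3b|b6|a0|a6|e0|3a|51|3b|
→ t2 |e0|b6|3a|a6|51|3a|3b|3b|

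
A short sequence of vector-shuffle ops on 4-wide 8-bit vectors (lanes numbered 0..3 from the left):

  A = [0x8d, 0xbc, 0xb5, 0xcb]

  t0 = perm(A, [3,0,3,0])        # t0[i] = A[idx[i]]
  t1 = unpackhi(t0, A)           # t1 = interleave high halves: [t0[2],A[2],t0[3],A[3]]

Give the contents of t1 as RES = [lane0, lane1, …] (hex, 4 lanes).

→ t0 |cb|8d|cb|8d|
→ t1 |cb|b5|8d|cb|

RES = [0xcb, 0xb5, 0x8d, 0xcb]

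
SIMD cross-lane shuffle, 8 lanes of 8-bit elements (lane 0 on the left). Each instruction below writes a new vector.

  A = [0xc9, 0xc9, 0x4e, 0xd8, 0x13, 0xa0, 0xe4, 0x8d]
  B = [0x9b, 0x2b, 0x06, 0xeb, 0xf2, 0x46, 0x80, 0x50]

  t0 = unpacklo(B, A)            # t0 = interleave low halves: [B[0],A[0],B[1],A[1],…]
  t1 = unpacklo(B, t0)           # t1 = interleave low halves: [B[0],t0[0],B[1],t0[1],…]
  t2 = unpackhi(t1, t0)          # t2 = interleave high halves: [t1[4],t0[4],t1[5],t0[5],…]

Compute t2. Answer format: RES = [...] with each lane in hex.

→ t0 |9b|c9|2b|c9|06|4e|eb|d8|
→ t1 |9b|9b|2b|c9|06|2b|eb|c9|
→ t2 |06|06|2b|4e|eb|eb|c9|d8|

RES = [0x06, 0x06, 0x2b, 0x4e, 0xeb, 0xeb, 0xc9, 0xd8]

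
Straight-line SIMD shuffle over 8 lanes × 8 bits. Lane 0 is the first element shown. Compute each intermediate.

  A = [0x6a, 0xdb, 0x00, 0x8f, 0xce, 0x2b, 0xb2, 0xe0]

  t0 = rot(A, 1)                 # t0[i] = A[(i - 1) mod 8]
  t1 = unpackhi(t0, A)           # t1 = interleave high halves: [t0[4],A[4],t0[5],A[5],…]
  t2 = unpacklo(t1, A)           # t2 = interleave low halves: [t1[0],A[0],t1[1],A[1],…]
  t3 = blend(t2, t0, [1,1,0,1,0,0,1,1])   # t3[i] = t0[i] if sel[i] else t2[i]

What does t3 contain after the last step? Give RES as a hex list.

  t0: e0 6a db 00 8f ce 2b b2
  t1: 8f ce ce 2b 2b b2 b2 e0
  t2: 8f 6a ce db ce 00 2b 8f
  t3: e0 6a ce 00 ce 00 2b b2

RES = [0xe0, 0x6a, 0xce, 0x00, 0xce, 0x00, 0x2b, 0xb2]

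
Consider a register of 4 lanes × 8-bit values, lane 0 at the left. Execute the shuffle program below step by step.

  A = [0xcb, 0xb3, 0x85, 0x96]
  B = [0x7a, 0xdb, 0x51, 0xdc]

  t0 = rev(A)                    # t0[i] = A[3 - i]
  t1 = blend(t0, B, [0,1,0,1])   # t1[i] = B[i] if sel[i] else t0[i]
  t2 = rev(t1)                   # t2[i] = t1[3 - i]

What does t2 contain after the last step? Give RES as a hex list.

RES = [ 0xdc  0xb3  0xdb  0x96 ]

→ t0 |96|85|b3|cb|
→ t1 |96|db|b3|dc|
→ t2 |dc|b3|db|96|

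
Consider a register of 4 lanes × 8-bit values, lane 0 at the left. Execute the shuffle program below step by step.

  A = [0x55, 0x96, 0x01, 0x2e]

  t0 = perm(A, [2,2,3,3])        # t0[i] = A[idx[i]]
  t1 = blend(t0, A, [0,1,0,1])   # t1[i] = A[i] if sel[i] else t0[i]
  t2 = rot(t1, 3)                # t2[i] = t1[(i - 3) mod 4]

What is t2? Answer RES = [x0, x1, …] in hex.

RES = [ 0x96  0x2e  0x2e  0x01 ]

  t0: 01 01 2e 2e
  t1: 01 96 2e 2e
  t2: 96 2e 2e 01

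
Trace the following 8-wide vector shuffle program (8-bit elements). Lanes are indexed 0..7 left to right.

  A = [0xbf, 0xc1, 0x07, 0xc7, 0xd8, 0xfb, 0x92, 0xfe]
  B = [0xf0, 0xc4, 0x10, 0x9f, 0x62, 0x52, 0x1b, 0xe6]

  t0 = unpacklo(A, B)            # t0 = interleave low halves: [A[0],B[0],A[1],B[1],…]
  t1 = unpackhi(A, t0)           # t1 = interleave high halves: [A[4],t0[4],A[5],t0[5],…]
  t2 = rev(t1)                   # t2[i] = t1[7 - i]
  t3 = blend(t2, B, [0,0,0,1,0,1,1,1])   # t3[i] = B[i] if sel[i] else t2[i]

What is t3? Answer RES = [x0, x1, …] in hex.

RES = [ 0x9f  0xfe  0xc7  0x9f  0x10  0x52  0x1b  0xe6 ]

t0 = [0xbf, 0xf0, 0xc1, 0xc4, 0x07, 0x10, 0xc7, 0x9f]
t1 = [0xd8, 0x07, 0xfb, 0x10, 0x92, 0xc7, 0xfe, 0x9f]
t2 = [0x9f, 0xfe, 0xc7, 0x92, 0x10, 0xfb, 0x07, 0xd8]
t3 = [0x9f, 0xfe, 0xc7, 0x9f, 0x10, 0x52, 0x1b, 0xe6]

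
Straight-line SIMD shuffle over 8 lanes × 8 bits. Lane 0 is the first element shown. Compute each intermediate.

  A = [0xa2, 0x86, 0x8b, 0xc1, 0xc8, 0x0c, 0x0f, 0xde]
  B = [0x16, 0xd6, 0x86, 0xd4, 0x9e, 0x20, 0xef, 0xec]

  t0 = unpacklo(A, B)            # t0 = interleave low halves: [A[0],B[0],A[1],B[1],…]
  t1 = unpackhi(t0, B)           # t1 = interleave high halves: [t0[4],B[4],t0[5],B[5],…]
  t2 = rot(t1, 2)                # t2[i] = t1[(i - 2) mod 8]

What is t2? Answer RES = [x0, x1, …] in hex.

RES = [ 0xd4  0xec  0x8b  0x9e  0x86  0x20  0xc1  0xef ]

  t0: a2 16 86 d6 8b 86 c1 d4
  t1: 8b 9e 86 20 c1 ef d4 ec
  t2: d4 ec 8b 9e 86 20 c1 ef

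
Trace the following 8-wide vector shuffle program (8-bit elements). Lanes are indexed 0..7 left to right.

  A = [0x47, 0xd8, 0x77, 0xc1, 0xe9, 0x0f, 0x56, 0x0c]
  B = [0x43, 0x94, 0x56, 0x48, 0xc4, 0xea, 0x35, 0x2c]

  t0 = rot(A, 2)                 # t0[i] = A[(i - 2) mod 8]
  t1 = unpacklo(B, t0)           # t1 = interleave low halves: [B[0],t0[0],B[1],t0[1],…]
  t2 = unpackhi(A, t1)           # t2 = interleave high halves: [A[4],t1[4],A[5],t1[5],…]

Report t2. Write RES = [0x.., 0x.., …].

→ t0 |56|0c|47|d8|77|c1|e9|0f|
→ t1 |43|56|94|0c|56|47|48|d8|
→ t2 |e9|56|0f|47|56|48|0c|d8|

RES = [0xe9, 0x56, 0x0f, 0x47, 0x56, 0x48, 0x0c, 0xd8]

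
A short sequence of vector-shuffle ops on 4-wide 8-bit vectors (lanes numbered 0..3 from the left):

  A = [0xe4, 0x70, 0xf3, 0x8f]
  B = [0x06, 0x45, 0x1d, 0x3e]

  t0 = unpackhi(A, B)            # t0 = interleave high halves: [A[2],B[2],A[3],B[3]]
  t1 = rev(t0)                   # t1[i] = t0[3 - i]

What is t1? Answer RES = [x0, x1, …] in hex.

  t0: f3 1d 8f 3e
  t1: 3e 8f 1d f3

RES = [ 0x3e  0x8f  0x1d  0xf3 ]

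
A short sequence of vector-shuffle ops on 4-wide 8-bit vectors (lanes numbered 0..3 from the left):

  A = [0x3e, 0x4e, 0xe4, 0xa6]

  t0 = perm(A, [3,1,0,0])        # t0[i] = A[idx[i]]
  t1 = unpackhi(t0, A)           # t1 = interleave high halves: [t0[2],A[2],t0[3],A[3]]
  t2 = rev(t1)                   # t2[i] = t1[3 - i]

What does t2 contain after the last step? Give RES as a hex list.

RES = [0xa6, 0x3e, 0xe4, 0x3e]

→ t0 |a6|4e|3e|3e|
→ t1 |3e|e4|3e|a6|
→ t2 |a6|3e|e4|3e|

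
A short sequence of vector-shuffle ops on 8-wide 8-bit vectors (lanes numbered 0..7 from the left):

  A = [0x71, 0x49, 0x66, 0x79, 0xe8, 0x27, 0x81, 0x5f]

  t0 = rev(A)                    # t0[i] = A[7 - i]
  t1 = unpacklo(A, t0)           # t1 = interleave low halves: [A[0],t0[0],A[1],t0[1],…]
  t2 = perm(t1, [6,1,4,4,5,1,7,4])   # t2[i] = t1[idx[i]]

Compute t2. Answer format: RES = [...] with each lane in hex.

RES = [ 0x79  0x5f  0x66  0x66  0x27  0x5f  0xe8  0x66 ]

→ t0 |5f|81|27|e8|79|66|49|71|
→ t1 |71|5f|49|81|66|27|79|e8|
→ t2 |79|5f|66|66|27|5f|e8|66|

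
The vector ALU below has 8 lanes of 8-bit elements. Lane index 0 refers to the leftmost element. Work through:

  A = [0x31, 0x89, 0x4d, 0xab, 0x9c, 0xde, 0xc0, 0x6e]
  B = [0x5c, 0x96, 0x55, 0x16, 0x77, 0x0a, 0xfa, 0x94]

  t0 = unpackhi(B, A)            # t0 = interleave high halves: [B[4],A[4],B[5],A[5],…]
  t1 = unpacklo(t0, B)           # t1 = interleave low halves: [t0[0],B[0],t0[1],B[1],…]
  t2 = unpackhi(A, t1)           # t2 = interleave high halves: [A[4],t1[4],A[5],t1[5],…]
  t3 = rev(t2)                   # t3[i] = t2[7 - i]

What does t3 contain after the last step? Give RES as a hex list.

RES = [ 0x16  0x6e  0xde  0xc0  0x55  0xde  0x0a  0x9c ]

t0 = [0x77, 0x9c, 0x0a, 0xde, 0xfa, 0xc0, 0x94, 0x6e]
t1 = [0x77, 0x5c, 0x9c, 0x96, 0x0a, 0x55, 0xde, 0x16]
t2 = [0x9c, 0x0a, 0xde, 0x55, 0xc0, 0xde, 0x6e, 0x16]
t3 = [0x16, 0x6e, 0xde, 0xc0, 0x55, 0xde, 0x0a, 0x9c]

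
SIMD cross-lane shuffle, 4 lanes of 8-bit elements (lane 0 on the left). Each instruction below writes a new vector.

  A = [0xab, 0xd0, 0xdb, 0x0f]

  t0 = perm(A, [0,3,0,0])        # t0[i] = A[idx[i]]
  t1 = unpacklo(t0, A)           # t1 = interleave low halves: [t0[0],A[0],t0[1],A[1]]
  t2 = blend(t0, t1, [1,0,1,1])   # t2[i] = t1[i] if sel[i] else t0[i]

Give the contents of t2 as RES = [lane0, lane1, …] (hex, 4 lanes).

→ t0 |ab|0f|ab|ab|
→ t1 |ab|ab|0f|d0|
→ t2 |ab|0f|0f|d0|

RES = [ 0xab  0x0f  0x0f  0xd0 ]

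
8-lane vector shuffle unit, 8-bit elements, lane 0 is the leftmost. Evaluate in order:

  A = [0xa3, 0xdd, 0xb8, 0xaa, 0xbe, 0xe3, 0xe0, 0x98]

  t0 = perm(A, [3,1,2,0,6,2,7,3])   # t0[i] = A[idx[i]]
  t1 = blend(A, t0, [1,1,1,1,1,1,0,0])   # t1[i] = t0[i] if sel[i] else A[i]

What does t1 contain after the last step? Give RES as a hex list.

→ t0 |aa|dd|b8|a3|e0|b8|98|aa|
→ t1 |aa|dd|b8|a3|e0|b8|e0|98|

RES = [ 0xaa  0xdd  0xb8  0xa3  0xe0  0xb8  0xe0  0x98 ]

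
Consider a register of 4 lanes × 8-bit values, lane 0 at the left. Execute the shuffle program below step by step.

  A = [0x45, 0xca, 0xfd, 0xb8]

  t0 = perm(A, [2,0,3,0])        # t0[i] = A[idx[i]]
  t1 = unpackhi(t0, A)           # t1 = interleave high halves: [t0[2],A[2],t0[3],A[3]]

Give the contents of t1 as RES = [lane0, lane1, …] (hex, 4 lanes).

t0 = [0xfd, 0x45, 0xb8, 0x45]
t1 = [0xb8, 0xfd, 0x45, 0xb8]

RES = [ 0xb8  0xfd  0x45  0xb8 ]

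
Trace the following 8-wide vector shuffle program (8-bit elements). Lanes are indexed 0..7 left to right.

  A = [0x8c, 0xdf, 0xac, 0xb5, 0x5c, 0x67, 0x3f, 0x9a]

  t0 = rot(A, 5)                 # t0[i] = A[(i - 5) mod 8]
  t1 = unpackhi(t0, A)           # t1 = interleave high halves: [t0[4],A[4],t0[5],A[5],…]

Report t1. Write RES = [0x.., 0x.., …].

RES = [ 0x9a  0x5c  0x8c  0x67  0xdf  0x3f  0xac  0x9a ]

  t0: b5 5c 67 3f 9a 8c df ac
  t1: 9a 5c 8c 67 df 3f ac 9a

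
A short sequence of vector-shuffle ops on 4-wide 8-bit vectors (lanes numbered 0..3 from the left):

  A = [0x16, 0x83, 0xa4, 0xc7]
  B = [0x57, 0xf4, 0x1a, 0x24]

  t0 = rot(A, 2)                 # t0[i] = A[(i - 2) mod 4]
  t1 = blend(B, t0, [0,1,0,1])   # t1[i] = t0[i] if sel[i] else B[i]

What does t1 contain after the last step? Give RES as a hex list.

RES = [ 0x57  0xc7  0x1a  0x83 ]

t0 = [0xa4, 0xc7, 0x16, 0x83]
t1 = [0x57, 0xc7, 0x1a, 0x83]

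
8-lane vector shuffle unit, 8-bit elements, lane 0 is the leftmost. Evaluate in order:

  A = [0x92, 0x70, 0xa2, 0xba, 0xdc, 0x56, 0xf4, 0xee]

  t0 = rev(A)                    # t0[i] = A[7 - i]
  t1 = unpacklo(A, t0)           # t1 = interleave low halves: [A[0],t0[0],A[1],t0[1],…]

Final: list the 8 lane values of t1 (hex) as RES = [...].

→ t0 |ee|f4|56|dc|ba|a2|70|92|
→ t1 |92|ee|70|f4|a2|56|ba|dc|

RES = [0x92, 0xee, 0x70, 0xf4, 0xa2, 0x56, 0xba, 0xdc]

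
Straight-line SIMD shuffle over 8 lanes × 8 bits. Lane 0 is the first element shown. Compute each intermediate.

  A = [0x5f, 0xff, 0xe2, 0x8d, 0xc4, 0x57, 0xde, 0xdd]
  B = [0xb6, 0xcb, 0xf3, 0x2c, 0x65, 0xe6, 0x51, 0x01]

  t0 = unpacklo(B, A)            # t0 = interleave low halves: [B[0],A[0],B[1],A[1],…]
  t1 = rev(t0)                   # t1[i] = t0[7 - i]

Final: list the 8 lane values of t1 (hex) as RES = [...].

RES = [ 0x8d  0x2c  0xe2  0xf3  0xff  0xcb  0x5f  0xb6 ]

  t0: b6 5f cb ff f3 e2 2c 8d
  t1: 8d 2c e2 f3 ff cb 5f b6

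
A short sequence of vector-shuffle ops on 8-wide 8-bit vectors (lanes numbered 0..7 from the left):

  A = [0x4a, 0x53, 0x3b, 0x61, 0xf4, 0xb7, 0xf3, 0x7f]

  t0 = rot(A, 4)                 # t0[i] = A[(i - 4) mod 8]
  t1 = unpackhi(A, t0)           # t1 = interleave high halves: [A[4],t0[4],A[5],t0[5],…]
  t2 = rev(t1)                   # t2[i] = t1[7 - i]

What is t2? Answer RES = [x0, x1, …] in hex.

RES = [ 0x61  0x7f  0x3b  0xf3  0x53  0xb7  0x4a  0xf4 ]

t0 = [0xf4, 0xb7, 0xf3, 0x7f, 0x4a, 0x53, 0x3b, 0x61]
t1 = [0xf4, 0x4a, 0xb7, 0x53, 0xf3, 0x3b, 0x7f, 0x61]
t2 = [0x61, 0x7f, 0x3b, 0xf3, 0x53, 0xb7, 0x4a, 0xf4]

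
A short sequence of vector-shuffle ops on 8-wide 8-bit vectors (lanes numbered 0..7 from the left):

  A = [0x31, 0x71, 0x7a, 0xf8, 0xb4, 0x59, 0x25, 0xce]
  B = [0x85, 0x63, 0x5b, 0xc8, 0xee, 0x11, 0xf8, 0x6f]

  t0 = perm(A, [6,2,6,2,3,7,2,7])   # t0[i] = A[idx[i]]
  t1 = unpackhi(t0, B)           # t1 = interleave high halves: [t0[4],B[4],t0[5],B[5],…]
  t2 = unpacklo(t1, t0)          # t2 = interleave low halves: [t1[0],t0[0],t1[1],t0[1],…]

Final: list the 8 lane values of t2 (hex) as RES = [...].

→ t0 |25|7a|25|7a|f8|ce|7a|ce|
→ t1 |f8|ee|ce|11|7a|f8|ce|6f|
→ t2 |f8|25|ee|7a|ce|25|11|7a|

RES = [ 0xf8  0x25  0xee  0x7a  0xce  0x25  0x11  0x7a ]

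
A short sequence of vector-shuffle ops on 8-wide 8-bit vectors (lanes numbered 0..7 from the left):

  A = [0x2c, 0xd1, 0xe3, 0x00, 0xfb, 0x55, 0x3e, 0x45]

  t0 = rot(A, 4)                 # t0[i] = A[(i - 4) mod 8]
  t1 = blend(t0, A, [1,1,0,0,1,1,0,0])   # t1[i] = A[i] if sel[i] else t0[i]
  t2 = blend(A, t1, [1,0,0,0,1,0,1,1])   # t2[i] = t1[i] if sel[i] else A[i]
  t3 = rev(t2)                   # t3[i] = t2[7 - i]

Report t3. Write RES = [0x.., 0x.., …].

RES = [ 0x00  0xe3  0x55  0xfb  0x00  0xe3  0xd1  0x2c ]

  t0: fb 55 3e 45 2c d1 e3 00
  t1: 2c d1 3e 45 fb 55 e3 00
  t2: 2c d1 e3 00 fb 55 e3 00
  t3: 00 e3 55 fb 00 e3 d1 2c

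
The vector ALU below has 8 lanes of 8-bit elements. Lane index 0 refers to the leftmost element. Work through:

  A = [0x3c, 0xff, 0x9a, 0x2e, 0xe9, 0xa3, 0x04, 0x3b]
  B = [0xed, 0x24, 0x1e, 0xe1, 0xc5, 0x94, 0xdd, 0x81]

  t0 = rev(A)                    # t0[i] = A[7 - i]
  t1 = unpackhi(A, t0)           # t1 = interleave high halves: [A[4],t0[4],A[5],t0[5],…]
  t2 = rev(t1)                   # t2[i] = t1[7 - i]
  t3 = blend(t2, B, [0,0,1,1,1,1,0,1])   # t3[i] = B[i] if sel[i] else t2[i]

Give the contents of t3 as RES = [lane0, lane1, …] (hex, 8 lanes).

RES = [0x3c, 0x3b, 0x1e, 0xe1, 0xc5, 0x94, 0x2e, 0x81]

t0 = [0x3b, 0x04, 0xa3, 0xe9, 0x2e, 0x9a, 0xff, 0x3c]
t1 = [0xe9, 0x2e, 0xa3, 0x9a, 0x04, 0xff, 0x3b, 0x3c]
t2 = [0x3c, 0x3b, 0xff, 0x04, 0x9a, 0xa3, 0x2e, 0xe9]
t3 = [0x3c, 0x3b, 0x1e, 0xe1, 0xc5, 0x94, 0x2e, 0x81]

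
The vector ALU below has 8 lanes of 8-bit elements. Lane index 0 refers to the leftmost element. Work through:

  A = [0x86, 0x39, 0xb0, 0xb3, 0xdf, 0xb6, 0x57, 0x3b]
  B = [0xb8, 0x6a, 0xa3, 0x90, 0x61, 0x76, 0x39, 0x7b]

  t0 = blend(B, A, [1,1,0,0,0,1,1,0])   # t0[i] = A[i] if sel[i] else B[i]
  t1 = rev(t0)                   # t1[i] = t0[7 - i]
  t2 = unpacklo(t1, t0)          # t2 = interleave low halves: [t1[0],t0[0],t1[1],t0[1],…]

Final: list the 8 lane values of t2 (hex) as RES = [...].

RES = [0x7b, 0x86, 0x57, 0x39, 0xb6, 0xa3, 0x61, 0x90]

t0 = [0x86, 0x39, 0xa3, 0x90, 0x61, 0xb6, 0x57, 0x7b]
t1 = [0x7b, 0x57, 0xb6, 0x61, 0x90, 0xa3, 0x39, 0x86]
t2 = [0x7b, 0x86, 0x57, 0x39, 0xb6, 0xa3, 0x61, 0x90]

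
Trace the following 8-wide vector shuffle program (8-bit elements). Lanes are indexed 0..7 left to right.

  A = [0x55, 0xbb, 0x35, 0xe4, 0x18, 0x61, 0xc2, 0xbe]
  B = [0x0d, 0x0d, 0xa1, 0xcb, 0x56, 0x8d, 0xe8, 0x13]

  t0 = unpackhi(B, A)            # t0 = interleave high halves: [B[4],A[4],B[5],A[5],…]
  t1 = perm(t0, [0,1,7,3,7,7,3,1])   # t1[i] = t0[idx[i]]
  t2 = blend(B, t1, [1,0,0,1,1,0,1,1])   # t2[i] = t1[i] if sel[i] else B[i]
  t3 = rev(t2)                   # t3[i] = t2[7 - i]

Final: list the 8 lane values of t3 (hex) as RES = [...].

RES = [ 0x18  0x61  0x8d  0xbe  0x61  0xa1  0x0d  0x56 ]

→ t0 |56|18|8d|61|e8|c2|13|be|
→ t1 |56|18|be|61|be|be|61|18|
→ t2 |56|0d|a1|61|be|8d|61|18|
→ t3 |18|61|8d|be|61|a1|0d|56|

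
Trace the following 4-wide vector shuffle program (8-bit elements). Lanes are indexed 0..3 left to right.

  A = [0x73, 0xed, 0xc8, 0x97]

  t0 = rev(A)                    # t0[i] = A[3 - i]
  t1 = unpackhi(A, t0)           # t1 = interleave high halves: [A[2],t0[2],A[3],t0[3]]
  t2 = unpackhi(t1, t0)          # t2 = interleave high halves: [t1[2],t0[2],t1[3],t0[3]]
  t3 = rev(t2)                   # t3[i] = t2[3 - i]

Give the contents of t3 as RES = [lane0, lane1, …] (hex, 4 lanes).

  t0: 97 c8 ed 73
  t1: c8 ed 97 73
  t2: 97 ed 73 73
  t3: 73 73 ed 97

RES = [ 0x73  0x73  0xed  0x97 ]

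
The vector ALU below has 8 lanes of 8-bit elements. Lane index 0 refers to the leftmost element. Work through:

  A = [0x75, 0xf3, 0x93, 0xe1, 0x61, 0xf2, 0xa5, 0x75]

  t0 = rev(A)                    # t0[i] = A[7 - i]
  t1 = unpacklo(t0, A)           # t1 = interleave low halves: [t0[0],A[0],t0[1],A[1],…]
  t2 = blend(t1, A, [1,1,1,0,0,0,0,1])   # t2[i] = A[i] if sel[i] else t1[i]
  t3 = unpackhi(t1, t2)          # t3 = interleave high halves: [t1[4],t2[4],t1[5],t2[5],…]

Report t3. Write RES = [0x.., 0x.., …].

t0 = [0x75, 0xa5, 0xf2, 0x61, 0xe1, 0x93, 0xf3, 0x75]
t1 = [0x75, 0x75, 0xa5, 0xf3, 0xf2, 0x93, 0x61, 0xe1]
t2 = [0x75, 0xf3, 0x93, 0xf3, 0xf2, 0x93, 0x61, 0x75]
t3 = [0xf2, 0xf2, 0x93, 0x93, 0x61, 0x61, 0xe1, 0x75]

RES = [0xf2, 0xf2, 0x93, 0x93, 0x61, 0x61, 0xe1, 0x75]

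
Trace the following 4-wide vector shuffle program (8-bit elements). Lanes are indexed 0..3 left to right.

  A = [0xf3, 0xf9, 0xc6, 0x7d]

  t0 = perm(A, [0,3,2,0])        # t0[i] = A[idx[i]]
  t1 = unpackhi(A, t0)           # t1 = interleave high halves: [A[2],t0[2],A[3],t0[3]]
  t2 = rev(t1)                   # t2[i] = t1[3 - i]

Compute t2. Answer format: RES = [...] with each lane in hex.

→ t0 |f3|7d|c6|f3|
→ t1 |c6|c6|7d|f3|
→ t2 |f3|7d|c6|c6|

RES = [0xf3, 0x7d, 0xc6, 0xc6]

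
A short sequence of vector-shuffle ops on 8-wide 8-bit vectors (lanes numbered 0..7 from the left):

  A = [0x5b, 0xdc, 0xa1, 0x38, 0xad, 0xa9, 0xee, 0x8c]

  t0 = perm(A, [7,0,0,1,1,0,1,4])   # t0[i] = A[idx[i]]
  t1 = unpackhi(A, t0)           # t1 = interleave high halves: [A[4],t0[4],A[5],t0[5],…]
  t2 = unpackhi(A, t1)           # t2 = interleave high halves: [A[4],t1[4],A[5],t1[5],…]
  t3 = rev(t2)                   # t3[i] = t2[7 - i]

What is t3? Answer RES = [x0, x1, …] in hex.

RES = [0xad, 0x8c, 0x8c, 0xee, 0xdc, 0xa9, 0xee, 0xad]

→ t0 |8c|5b|5b|dc|dc|5b|dc|ad|
→ t1 |ad|dc|a9|5b|ee|dc|8c|ad|
→ t2 |ad|ee|a9|dc|ee|8c|8c|ad|
→ t3 |ad|8c|8c|ee|dc|a9|ee|ad|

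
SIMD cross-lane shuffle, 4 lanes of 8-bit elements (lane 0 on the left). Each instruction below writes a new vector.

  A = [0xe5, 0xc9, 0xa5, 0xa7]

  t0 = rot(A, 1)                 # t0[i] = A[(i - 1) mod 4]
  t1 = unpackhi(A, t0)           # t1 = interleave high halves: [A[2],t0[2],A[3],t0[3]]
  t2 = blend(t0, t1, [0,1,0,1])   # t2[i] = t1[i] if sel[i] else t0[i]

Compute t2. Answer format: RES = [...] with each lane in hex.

RES = [ 0xa7  0xc9  0xc9  0xa5 ]

→ t0 |a7|e5|c9|a5|
→ t1 |a5|c9|a7|a5|
→ t2 |a7|c9|c9|a5|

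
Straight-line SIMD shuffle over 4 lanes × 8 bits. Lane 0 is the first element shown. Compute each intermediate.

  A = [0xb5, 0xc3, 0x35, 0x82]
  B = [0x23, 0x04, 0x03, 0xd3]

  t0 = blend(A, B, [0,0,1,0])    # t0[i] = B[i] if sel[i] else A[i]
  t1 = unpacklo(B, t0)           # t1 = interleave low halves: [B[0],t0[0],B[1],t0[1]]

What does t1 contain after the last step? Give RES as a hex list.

t0 = [0xb5, 0xc3, 0x03, 0x82]
t1 = [0x23, 0xb5, 0x04, 0xc3]

RES = [0x23, 0xb5, 0x04, 0xc3]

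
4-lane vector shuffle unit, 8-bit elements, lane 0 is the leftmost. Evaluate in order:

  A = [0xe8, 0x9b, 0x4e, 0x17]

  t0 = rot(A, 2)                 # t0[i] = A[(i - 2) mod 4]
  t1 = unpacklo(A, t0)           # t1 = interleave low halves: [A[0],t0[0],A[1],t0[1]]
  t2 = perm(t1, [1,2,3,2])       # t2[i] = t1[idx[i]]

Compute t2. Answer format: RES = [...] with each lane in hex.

RES = [0x4e, 0x9b, 0x17, 0x9b]

  t0: 4e 17 e8 9b
  t1: e8 4e 9b 17
  t2: 4e 9b 17 9b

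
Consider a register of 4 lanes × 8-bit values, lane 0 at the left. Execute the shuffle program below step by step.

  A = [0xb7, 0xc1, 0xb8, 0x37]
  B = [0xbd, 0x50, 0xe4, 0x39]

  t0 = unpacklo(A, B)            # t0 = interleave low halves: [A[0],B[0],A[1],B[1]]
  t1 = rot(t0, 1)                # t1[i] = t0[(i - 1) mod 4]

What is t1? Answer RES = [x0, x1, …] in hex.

RES = [0x50, 0xb7, 0xbd, 0xc1]

→ t0 |b7|bd|c1|50|
→ t1 |50|b7|bd|c1|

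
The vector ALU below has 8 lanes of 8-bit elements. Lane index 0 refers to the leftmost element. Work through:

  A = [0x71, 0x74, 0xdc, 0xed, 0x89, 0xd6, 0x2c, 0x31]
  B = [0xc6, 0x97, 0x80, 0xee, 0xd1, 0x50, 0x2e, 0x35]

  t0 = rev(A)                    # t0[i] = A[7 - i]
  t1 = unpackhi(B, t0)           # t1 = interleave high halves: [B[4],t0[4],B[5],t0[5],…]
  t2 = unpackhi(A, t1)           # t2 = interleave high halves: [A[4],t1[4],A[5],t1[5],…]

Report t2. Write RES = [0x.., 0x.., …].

t0 = [0x31, 0x2c, 0xd6, 0x89, 0xed, 0xdc, 0x74, 0x71]
t1 = [0xd1, 0xed, 0x50, 0xdc, 0x2e, 0x74, 0x35, 0x71]
t2 = [0x89, 0x2e, 0xd6, 0x74, 0x2c, 0x35, 0x31, 0x71]

RES = [0x89, 0x2e, 0xd6, 0x74, 0x2c, 0x35, 0x31, 0x71]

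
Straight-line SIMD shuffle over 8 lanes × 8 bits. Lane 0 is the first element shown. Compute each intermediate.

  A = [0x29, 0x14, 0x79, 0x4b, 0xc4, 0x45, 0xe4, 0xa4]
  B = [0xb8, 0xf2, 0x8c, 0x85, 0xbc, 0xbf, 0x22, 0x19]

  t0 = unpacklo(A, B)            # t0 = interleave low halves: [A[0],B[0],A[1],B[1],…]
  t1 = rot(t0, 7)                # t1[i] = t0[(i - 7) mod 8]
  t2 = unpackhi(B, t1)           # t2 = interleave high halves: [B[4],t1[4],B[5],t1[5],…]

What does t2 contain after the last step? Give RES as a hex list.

RES = [ 0xbc  0x8c  0xbf  0x4b  0x22  0x85  0x19  0x29 ]

  t0: 29 b8 14 f2 79 8c 4b 85
  t1: b8 14 f2 79 8c 4b 85 29
  t2: bc 8c bf 4b 22 85 19 29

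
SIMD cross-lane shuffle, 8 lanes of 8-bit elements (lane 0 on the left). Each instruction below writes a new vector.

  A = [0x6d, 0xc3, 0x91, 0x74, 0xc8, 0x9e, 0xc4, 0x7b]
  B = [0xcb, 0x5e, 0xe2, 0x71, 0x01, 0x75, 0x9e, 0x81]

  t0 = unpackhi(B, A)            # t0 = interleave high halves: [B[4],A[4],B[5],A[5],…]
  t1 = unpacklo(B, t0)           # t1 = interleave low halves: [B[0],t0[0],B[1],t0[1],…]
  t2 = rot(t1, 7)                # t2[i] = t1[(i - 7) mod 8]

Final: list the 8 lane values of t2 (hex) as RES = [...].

→ t0 |01|c8|75|9e|9e|c4|81|7b|
→ t1 |cb|01|5e|c8|e2|75|71|9e|
→ t2 |01|5e|c8|e2|75|71|9e|cb|

RES = [0x01, 0x5e, 0xc8, 0xe2, 0x75, 0x71, 0x9e, 0xcb]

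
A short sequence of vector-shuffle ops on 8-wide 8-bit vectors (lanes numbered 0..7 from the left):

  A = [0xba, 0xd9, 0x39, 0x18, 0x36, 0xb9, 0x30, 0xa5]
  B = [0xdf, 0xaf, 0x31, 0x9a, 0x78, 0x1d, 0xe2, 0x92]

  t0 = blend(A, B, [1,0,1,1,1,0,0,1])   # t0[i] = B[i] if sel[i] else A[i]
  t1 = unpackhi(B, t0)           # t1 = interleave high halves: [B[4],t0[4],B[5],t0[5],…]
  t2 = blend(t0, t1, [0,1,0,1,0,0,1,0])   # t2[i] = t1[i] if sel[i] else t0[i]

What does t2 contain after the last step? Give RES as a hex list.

RES = [ 0xdf  0x78  0x31  0xb9  0x78  0xb9  0x92  0x92 ]

  t0: df d9 31 9a 78 b9 30 92
  t1: 78 78 1d b9 e2 30 92 92
  t2: df 78 31 b9 78 b9 92 92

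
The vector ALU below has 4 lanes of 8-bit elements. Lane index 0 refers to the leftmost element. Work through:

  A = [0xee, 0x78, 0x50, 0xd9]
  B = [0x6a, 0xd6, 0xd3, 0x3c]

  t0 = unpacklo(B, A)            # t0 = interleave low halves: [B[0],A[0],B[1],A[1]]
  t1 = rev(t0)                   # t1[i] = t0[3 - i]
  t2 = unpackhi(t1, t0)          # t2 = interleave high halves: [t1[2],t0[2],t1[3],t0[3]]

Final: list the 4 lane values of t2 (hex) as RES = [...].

RES = [ 0xee  0xd6  0x6a  0x78 ]

→ t0 |6a|ee|d6|78|
→ t1 |78|d6|ee|6a|
→ t2 |ee|d6|6a|78|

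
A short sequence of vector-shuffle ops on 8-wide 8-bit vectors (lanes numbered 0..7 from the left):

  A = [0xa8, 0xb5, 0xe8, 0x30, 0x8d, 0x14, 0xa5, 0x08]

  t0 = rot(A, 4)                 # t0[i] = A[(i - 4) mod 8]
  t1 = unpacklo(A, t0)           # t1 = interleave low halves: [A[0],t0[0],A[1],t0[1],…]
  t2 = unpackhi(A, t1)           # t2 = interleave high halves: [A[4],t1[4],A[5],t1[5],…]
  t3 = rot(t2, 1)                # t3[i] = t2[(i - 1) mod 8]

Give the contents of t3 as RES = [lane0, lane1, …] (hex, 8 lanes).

RES = [ 0x08  0x8d  0xe8  0x14  0xa5  0xa5  0x30  0x08 ]

→ t0 |8d|14|a5|08|a8|b5|e8|30|
→ t1 |a8|8d|b5|14|e8|a5|30|08|
→ t2 |8d|e8|14|a5|a5|30|08|08|
→ t3 |08|8d|e8|14|a5|a5|30|08|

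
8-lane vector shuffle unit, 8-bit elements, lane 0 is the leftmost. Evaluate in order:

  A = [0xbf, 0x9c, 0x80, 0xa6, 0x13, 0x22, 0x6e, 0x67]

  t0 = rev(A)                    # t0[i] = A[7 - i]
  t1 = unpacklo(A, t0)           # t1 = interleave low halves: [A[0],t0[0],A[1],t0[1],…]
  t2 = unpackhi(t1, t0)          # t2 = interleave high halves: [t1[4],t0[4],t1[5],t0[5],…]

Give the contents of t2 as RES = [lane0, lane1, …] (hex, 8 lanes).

t0 = [0x67, 0x6e, 0x22, 0x13, 0xa6, 0x80, 0x9c, 0xbf]
t1 = [0xbf, 0x67, 0x9c, 0x6e, 0x80, 0x22, 0xa6, 0x13]
t2 = [0x80, 0xa6, 0x22, 0x80, 0xa6, 0x9c, 0x13, 0xbf]

RES = [0x80, 0xa6, 0x22, 0x80, 0xa6, 0x9c, 0x13, 0xbf]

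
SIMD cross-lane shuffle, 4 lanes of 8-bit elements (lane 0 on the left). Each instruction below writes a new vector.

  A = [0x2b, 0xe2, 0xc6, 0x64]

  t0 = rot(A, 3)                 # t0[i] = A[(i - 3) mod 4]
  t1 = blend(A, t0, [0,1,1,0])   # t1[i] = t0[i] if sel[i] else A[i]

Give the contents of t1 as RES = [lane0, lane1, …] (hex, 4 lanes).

→ t0 |e2|c6|64|2b|
→ t1 |2b|c6|64|64|

RES = [0x2b, 0xc6, 0x64, 0x64]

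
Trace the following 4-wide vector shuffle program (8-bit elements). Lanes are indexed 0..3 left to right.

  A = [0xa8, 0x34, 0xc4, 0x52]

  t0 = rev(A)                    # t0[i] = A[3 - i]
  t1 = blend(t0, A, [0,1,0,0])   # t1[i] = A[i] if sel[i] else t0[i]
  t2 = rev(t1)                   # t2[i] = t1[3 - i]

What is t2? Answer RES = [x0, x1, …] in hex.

  t0: 52 c4 34 a8
  t1: 52 34 34 a8
  t2: a8 34 34 52

RES = [0xa8, 0x34, 0x34, 0x52]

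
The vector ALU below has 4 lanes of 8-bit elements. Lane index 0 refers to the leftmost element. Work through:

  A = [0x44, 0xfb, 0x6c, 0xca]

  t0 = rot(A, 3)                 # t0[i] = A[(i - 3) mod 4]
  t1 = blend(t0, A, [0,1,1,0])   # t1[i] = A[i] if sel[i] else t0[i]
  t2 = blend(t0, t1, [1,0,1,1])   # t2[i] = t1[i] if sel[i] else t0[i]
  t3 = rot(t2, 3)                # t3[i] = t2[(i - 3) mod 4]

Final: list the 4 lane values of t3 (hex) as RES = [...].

RES = [0x6c, 0x6c, 0x44, 0xfb]

t0 = [0xfb, 0x6c, 0xca, 0x44]
t1 = [0xfb, 0xfb, 0x6c, 0x44]
t2 = [0xfb, 0x6c, 0x6c, 0x44]
t3 = [0x6c, 0x6c, 0x44, 0xfb]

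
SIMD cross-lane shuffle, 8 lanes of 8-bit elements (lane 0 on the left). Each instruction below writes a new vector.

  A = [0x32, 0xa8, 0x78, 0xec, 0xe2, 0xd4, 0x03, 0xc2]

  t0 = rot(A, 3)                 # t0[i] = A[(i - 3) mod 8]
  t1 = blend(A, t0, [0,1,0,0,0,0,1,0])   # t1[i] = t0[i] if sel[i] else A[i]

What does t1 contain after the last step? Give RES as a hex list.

RES = [0x32, 0x03, 0x78, 0xec, 0xe2, 0xd4, 0xec, 0xc2]

→ t0 |d4|03|c2|32|a8|78|ec|e2|
→ t1 |32|03|78|ec|e2|d4|ec|c2|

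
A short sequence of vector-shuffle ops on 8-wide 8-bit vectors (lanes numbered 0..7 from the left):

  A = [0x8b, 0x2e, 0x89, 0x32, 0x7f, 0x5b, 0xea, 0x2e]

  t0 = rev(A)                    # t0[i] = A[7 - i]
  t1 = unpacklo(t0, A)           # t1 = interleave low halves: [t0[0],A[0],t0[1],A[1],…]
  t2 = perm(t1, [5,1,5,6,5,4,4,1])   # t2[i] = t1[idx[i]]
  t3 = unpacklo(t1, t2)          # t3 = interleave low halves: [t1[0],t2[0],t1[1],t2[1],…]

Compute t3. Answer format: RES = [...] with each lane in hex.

  t0: 2e ea 5b 7f 32 89 2e 8b
  t1: 2e 8b ea 2e 5b 89 7f 32
  t2: 89 8b 89 7f 89 5b 5b 8b
  t3: 2e 89 8b 8b ea 89 2e 7f

RES = [ 0x2e  0x89  0x8b  0x8b  0xea  0x89  0x2e  0x7f ]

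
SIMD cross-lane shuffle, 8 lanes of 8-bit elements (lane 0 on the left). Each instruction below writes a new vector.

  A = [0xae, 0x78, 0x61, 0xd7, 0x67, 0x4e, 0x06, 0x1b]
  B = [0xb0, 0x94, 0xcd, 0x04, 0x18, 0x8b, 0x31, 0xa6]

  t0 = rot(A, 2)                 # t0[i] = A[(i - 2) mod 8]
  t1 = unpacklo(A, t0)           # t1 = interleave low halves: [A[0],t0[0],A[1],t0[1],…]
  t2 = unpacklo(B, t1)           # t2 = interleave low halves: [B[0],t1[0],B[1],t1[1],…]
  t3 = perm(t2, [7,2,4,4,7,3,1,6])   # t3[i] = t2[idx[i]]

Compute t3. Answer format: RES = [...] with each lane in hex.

RES = [0x1b, 0x94, 0xcd, 0xcd, 0x1b, 0x06, 0xae, 0x04]

  t0: 06 1b ae 78 61 d7 67 4e
  t1: ae 06 78 1b 61 ae d7 78
  t2: b0 ae 94 06 cd 78 04 1b
  t3: 1b 94 cd cd 1b 06 ae 04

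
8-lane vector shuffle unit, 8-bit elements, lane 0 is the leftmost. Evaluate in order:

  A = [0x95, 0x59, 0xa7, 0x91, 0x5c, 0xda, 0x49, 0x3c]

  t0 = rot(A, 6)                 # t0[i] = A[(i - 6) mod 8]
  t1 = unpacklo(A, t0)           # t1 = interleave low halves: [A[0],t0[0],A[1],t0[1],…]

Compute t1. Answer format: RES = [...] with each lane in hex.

  t0: a7 91 5c da 49 3c 95 59
  t1: 95 a7 59 91 a7 5c 91 da

RES = [ 0x95  0xa7  0x59  0x91  0xa7  0x5c  0x91  0xda ]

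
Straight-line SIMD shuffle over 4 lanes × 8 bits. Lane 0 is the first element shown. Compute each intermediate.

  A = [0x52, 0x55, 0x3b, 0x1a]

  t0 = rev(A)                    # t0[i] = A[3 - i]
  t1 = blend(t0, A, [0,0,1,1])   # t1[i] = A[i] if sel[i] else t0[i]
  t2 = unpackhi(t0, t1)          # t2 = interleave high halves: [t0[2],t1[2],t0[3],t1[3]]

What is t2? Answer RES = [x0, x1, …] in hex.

RES = [0x55, 0x3b, 0x52, 0x1a]

t0 = [0x1a, 0x3b, 0x55, 0x52]
t1 = [0x1a, 0x3b, 0x3b, 0x1a]
t2 = [0x55, 0x3b, 0x52, 0x1a]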